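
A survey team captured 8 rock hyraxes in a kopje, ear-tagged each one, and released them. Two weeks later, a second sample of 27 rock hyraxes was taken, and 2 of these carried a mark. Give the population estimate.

If marked individuals mix randomly, R/C ≈ M/N, giving N ≈ M·C/R.
N = (8 × 27) / 2 = 216 / 2 = 108

N = 108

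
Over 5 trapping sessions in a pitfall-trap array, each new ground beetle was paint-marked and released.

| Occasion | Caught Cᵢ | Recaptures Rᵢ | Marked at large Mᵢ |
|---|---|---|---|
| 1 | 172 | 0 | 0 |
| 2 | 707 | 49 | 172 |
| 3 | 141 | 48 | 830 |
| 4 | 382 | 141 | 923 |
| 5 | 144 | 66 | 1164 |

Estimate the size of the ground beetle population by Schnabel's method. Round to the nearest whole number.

Σ MᵢCᵢ = 0·172 + 172·707 + 830·141 + 923·382 + 1164·144 = 0 + 121604 + 117030 + 352586 + 167616 = 758836
Σ Rᵢ = 0 + 49 + 48 + 141 + 66 = 304
N̂ = 758836 / 304 ≈ 2496.2 → 2496

N ≈ 2496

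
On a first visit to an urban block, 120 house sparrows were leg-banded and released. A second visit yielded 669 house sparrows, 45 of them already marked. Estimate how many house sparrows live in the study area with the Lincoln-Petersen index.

N = (120 × 669) / 45 = 80280 / 45 = 1784

N = 1784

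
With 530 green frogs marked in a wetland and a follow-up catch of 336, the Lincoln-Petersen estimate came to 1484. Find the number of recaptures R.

From N = M·C/R: R = M·C / N = 530·336 / 1484 = 178080 / 1484 = 120.

R = 120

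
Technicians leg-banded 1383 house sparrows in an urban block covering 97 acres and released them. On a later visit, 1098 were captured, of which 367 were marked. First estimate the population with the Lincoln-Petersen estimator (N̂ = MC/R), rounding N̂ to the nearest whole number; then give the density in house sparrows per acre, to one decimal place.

N̂ = 1383·1098/367 = 1518534/367 ≈ 4137.7 → 4138
Density = N̂ / area = 4138 / 97 ≈ 42.66 → 42.7 per acre

density ≈ 42.7 house sparrows per acre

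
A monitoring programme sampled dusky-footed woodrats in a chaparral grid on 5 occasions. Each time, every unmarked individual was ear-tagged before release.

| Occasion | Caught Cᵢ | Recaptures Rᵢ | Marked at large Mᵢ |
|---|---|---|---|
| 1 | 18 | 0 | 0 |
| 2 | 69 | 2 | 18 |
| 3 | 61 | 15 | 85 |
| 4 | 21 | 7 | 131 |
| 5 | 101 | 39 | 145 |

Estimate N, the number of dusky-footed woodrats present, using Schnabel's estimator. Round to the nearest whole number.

Σ MᵢCᵢ = 0·18 + 18·69 + 85·61 + 131·21 + 145·101 = 0 + 1242 + 5185 + 2751 + 14645 = 23823
Σ Rᵢ = 0 + 2 + 15 + 7 + 39 = 63
N̂ = 23823 / 63 ≈ 378.1 → 378

N ≈ 378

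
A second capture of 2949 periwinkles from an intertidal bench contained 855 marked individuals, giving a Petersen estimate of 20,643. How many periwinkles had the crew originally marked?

M = 5985

From N = M·C/R: M = N·R / C = 20643·855 / 2949 = 17649765 / 2949 = 5985.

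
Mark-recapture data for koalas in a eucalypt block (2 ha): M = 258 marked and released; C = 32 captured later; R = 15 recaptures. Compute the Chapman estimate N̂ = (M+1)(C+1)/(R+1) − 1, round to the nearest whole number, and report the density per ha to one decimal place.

N̂ = 259·33/16 − 1 = 8547/16 − 1 ≈ 533.2 → 533
Density = N̂ / area = 533 / 2 ≈ 266.50 → 266.5 per ha

density ≈ 266.5 koalas per ha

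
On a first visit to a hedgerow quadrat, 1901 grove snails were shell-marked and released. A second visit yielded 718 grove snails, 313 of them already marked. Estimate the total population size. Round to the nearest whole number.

N ≈ 4361

Lincoln-Petersen assumes M/N = R/C, so N = M·C / R.
N = (1901 × 718) / 313 = 1364918 / 313 ≈ 4360.8 → 4361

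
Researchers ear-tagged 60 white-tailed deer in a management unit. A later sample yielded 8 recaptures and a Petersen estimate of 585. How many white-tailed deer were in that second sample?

From N = M·C/R: C = N·R / M = 585·8 / 60 = 4680 / 60 = 78.

C = 78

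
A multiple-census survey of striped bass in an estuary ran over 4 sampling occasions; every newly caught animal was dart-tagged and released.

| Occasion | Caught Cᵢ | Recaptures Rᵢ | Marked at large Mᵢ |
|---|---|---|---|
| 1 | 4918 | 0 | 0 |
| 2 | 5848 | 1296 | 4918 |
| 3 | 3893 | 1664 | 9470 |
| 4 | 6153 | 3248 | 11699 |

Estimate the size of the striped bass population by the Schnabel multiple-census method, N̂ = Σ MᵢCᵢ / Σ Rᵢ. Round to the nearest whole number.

Σ MᵢCᵢ = 0·4918 + 4918·5848 + 9470·3893 + 11699·6153 = 0 + 28760464 + 36866710 + 71983947 = 137611121
Σ Rᵢ = 0 + 1296 + 1664 + 3248 = 6208
N̂ = 137611121 / 6208 ≈ 22166.7 → 22167

N ≈ 22,167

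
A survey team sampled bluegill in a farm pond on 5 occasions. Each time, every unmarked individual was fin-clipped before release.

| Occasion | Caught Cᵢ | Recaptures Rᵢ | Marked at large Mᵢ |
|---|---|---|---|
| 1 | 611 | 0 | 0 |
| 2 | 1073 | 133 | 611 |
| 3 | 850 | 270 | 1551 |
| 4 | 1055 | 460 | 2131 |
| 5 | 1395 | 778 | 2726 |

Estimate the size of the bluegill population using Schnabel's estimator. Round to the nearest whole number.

Σ MᵢCᵢ = 0·611 + 611·1073 + 1551·850 + 2131·1055 + 2726·1395 = 0 + 655603 + 1318350 + 2248205 + 3802770 = 8024928
Σ Rᵢ = 0 + 133 + 270 + 460 + 778 = 1641
N̂ = 8024928 / 1641 ≈ 4890.3 → 4890

N ≈ 4890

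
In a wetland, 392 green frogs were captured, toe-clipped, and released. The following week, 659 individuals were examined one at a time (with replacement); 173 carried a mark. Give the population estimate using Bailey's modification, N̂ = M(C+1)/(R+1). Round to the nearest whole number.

N ≈ 1487

N̂ = 392·(659+1)/(173+1) = 392·660/174 = 258720/174 ≈ 1486.9 → 1487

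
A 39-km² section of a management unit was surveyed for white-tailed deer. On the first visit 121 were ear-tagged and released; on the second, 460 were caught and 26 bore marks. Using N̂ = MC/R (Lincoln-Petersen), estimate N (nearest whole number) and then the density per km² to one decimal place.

N̂ = 121·460/26 = 55660/26 ≈ 2140.8 → 2141
Density = N̂ / area = 2141 / 39 ≈ 54.90 → 54.9 per km²

density ≈ 54.9 white-tailed deer per km²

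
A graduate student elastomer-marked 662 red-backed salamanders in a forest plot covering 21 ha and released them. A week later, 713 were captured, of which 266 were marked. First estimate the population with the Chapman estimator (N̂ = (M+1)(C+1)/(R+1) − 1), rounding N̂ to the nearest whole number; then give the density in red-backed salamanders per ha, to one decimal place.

N̂ = 663·714/267 − 1 = 473382/267 − 1 ≈ 1772.0 → 1772
Density = N̂ / area = 1772 / 21 ≈ 84.38 → 84.4 per ha

density ≈ 84.4 red-backed salamanders per ha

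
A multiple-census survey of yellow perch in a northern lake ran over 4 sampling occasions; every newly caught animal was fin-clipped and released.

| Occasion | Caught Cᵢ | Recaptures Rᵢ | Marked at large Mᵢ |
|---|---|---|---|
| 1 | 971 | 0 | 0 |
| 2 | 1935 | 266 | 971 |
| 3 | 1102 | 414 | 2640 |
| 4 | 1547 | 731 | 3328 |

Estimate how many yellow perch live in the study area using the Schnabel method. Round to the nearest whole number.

Σ MᵢCᵢ = 0·971 + 971·1935 + 2640·1102 + 3328·1547 = 0 + 1878885 + 2909280 + 5148416 = 9936581
Σ Rᵢ = 0 + 266 + 414 + 731 = 1411
N̂ = 9936581 / 1411 ≈ 7042.2 → 7042

N ≈ 7042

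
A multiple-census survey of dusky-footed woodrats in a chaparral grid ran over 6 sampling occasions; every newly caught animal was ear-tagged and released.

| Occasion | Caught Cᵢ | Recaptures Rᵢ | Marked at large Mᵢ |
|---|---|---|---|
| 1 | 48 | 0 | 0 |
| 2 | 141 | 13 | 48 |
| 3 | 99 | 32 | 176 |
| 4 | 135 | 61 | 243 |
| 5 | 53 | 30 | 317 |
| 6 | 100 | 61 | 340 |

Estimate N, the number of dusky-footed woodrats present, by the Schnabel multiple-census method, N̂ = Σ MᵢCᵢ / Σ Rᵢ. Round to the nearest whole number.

N ≈ 547

Σ MᵢCᵢ = 0·48 + 48·141 + 176·99 + 243·135 + 317·53 + 340·100 = 0 + 6768 + 17424 + 32805 + 16801 + 34000 = 107798
Σ Rᵢ = 0 + 13 + 32 + 61 + 30 + 61 = 197
N̂ = 107798 / 197 ≈ 547.2 → 547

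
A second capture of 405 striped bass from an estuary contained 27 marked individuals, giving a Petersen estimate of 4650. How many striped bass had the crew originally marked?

From N = M·C/R: M = N·R / C = 4650·27 / 405 = 125550 / 405 = 310.

M = 310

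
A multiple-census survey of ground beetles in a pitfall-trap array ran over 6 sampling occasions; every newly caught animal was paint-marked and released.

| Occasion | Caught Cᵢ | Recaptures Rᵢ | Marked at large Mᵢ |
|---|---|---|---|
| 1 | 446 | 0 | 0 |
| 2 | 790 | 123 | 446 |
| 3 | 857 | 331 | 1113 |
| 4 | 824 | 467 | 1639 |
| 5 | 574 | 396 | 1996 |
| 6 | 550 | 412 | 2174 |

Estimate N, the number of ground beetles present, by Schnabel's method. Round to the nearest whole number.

N ≈ 2891

Σ MᵢCᵢ = 0·446 + 446·790 + 1113·857 + 1639·824 + 1996·574 + 2174·550 = 0 + 352340 + 953841 + 1350536 + 1145704 + 1195700 = 4998121
Σ Rᵢ = 0 + 123 + 331 + 467 + 396 + 412 = 1729
N̂ = 4998121 / 1729 ≈ 2890.8 → 2891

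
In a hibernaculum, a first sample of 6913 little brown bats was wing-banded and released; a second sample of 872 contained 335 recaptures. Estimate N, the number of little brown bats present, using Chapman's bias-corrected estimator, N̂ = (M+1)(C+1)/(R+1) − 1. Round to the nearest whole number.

N̂ = (6913+1)(872+1)/(335+1) − 1 = 6914·873/336 − 1
= 6035922/336 − 1 ≈ 17964.1 − 1 ≈ 17963.1 → 17963

N ≈ 17,963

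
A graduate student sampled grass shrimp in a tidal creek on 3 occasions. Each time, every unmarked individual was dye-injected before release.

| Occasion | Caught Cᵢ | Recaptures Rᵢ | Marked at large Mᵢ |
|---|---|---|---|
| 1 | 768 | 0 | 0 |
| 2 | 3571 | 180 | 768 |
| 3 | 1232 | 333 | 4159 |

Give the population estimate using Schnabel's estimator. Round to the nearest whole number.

N ≈ 15,334

Σ MᵢCᵢ = 0·768 + 768·3571 + 4159·1232 = 0 + 2742528 + 5123888 = 7866416
Σ Rᵢ = 0 + 180 + 333 = 513
N̂ = 7866416 / 513 ≈ 15334.1 → 15334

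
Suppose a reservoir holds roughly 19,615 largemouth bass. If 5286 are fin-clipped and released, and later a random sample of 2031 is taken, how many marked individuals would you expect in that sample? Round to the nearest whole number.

The marked fraction of the population is 5286/19615, so in a sample of 2031 expect C·(M/N) marked.
E[R] = 5286 × 2031 / 19615 = 10735866 / 19615 ≈ 547.3 → 547

expected recaptures ≈ 547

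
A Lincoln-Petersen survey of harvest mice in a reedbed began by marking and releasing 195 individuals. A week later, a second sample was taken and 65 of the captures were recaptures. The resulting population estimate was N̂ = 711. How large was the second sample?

C = 237

From N = M·C/R: C = N·R / M = 711·65 / 195 = 46215 / 195 = 237.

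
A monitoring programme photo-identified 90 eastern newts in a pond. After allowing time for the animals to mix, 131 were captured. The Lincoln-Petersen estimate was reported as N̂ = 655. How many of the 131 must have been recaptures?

R = 18

From N = M·C/R: R = M·C / N = 90·131 / 655 = 11790 / 655 = 18.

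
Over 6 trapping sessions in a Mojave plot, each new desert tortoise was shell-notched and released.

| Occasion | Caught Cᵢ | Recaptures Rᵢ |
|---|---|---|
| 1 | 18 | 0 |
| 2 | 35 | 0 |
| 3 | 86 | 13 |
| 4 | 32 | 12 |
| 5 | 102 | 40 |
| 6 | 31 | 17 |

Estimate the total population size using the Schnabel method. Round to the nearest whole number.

Marked at large before each occasion: Mᵢ = Σⱼ<ᵢ (Cⱼ − Rⱼ) → M1=0, M2=18, M3=53, M4=126, M5=146, M6=208
Σ MᵢCᵢ = 0·18 + 18·35 + 53·86 + 126·32 + 146·102 + 208·31 = 0 + 630 + 4558 + 4032 + 14892 + 6448 = 30560
Σ Rᵢ = 0 + 0 + 13 + 12 + 40 + 17 = 82
N̂ = 30560 / 82 ≈ 372.7 → 373

N ≈ 373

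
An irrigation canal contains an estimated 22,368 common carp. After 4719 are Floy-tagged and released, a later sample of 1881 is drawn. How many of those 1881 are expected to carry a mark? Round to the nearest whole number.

The marked fraction of the population is 4719/22368, so in a sample of 1881 expect C·(M/N) marked.
E[R] = 4719 × 1881 / 22368 = 8876439 / 22368 ≈ 396.8 → 397

expected recaptures ≈ 397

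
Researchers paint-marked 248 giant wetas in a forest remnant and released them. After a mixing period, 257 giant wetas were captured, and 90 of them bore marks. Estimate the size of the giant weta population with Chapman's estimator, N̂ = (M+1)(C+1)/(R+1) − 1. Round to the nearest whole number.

N̂ = (248+1)(257+1)/(90+1) − 1 = 249·258/91 − 1
= 64242/91 − 1 ≈ 706.0 − 1 ≈ 705.0 → 705

N ≈ 705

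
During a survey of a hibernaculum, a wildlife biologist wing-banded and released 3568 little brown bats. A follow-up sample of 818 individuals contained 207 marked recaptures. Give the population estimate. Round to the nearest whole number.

N ≈ 14,100

N = (3568 × 818) / 207 = 2918624 / 207 ≈ 14099.6 → 14100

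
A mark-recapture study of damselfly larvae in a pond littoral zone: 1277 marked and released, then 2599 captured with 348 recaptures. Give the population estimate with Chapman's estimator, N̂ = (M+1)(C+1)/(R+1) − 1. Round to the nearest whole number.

N ≈ 9520

N̂ = (1277+1)(2599+1)/(348+1) − 1 = 1278·2600/349 − 1
= 3322800/349 − 1 ≈ 9520.9 − 1 ≈ 9519.9 → 9520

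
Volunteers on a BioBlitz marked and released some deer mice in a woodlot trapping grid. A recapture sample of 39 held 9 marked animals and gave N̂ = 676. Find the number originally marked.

From N = M·C/R: M = N·R / C = 676·9 / 39 = 6084 / 39 = 156.

M = 156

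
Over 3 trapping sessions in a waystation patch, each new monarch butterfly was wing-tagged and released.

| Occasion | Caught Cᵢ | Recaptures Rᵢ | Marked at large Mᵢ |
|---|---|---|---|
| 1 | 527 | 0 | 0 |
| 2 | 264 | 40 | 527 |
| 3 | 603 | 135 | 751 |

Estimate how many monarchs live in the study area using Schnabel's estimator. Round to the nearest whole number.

N ≈ 3383

Σ MᵢCᵢ = 0·527 + 527·264 + 751·603 = 0 + 139128 + 452853 = 591981
Σ Rᵢ = 0 + 40 + 135 = 175
N̂ = 591981 / 175 ≈ 3382.7 → 3383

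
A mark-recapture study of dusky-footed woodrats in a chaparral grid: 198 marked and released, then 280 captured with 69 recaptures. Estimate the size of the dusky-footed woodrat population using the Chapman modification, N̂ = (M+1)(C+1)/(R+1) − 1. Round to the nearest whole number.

N ≈ 798

N̂ = (198+1)(280+1)/(69+1) − 1 = 199·281/70 − 1
= 55919/70 − 1 ≈ 798.8 − 1 ≈ 797.8 → 798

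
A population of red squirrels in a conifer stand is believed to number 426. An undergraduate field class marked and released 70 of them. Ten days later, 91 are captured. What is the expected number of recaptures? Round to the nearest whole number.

The marked fraction of the population is 70/426, so in a sample of 91 expect C·(M/N) marked.
E[R] = 70 × 91 / 426 = 6370 / 426 ≈ 15.0 → 15

expected recaptures ≈ 15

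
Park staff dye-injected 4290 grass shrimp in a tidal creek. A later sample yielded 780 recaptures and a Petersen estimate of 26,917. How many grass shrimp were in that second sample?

From N = M·C/R: C = N·R / M = 26917·780 / 4290 = 20995260 / 4290 = 4894.

C = 4894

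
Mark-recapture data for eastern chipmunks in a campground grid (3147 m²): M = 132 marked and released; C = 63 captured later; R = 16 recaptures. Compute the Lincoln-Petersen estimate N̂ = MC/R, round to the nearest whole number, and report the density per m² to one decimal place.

density ≈ 0.2 eastern chipmunks per m²

N̂ = 132·63/16 = 8316/16 ≈ 519.8 → 520
Density = N̂ / area = 520 / 3147 ≈ 0.17 → 0.2 per m²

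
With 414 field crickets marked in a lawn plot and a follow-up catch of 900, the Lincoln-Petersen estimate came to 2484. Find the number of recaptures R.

From N = M·C/R: R = M·C / N = 414·900 / 2484 = 372600 / 2484 = 150.

R = 150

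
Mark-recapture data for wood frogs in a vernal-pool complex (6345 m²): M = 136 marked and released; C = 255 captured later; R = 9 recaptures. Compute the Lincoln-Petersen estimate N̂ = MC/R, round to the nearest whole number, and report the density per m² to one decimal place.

density ≈ 0.6 wood frogs per m²

N̂ = 136·255/9 = 34680/9 ≈ 3853.3 → 3853
Density = N̂ / area = 3853 / 6345 ≈ 0.61 → 0.6 per m²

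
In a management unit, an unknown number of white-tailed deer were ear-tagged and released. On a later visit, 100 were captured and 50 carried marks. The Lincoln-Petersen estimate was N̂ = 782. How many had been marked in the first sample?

M = 391

From N = M·C/R: M = N·R / C = 782·50 / 100 = 39100 / 100 = 391.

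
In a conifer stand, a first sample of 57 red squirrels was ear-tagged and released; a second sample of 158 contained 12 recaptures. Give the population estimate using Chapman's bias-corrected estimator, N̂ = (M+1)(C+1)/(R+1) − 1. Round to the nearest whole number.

N ≈ 708

N̂ = (57+1)(158+1)/(12+1) − 1 = 58·159/13 − 1
= 9222/13 − 1 ≈ 709.4 − 1 ≈ 708.4 → 708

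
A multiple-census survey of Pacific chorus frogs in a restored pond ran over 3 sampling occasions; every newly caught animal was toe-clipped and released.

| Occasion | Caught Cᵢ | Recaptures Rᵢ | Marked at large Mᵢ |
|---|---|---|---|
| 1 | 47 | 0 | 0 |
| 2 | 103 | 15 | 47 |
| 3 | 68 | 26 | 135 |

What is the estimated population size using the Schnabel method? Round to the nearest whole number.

Σ MᵢCᵢ = 0·47 + 47·103 + 135·68 = 0 + 4841 + 9180 = 14021
Σ Rᵢ = 0 + 15 + 26 = 41
N̂ = 14021 / 41 ≈ 342.0 → 342

N ≈ 342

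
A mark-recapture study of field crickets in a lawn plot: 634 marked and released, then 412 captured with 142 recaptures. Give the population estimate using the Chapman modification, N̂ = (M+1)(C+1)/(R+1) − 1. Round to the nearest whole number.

N ≈ 1833

N̂ = (634+1)(412+1)/(142+1) − 1 = 635·413/143 − 1
= 262255/143 − 1 ≈ 1834.0 − 1 ≈ 1833.0 → 1833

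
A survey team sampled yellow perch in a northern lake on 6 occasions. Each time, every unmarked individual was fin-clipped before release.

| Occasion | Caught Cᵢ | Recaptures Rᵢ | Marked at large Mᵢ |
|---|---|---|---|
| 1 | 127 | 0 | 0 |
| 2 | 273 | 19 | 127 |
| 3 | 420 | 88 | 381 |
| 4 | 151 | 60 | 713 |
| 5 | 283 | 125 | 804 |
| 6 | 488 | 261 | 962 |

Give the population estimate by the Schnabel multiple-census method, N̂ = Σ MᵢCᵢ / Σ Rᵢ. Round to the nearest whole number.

Σ MᵢCᵢ = 0·127 + 127·273 + 381·420 + 713·151 + 804·283 + 962·488 = 0 + 34671 + 160020 + 107663 + 227532 + 469456 = 999342
Σ Rᵢ = 0 + 19 + 88 + 60 + 125 + 261 = 553
N̂ = 999342 / 553 ≈ 1807.1 → 1807

N ≈ 1807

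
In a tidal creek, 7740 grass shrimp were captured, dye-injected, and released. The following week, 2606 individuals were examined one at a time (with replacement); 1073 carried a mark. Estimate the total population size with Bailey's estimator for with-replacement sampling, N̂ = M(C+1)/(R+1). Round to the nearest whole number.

N̂ = 7740·(2606+1)/(1073+1) = 7740·2607/1074 = 20178180/1074 ≈ 18787.9 → 18788

N ≈ 18,788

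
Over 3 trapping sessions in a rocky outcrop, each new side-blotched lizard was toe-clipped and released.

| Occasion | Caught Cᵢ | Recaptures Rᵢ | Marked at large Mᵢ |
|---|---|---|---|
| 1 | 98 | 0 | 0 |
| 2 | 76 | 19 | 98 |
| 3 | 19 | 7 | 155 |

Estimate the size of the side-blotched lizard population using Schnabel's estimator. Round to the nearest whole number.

N ≈ 400

Σ MᵢCᵢ = 0·98 + 98·76 + 155·19 = 0 + 7448 + 2945 = 10393
Σ Rᵢ = 0 + 19 + 7 = 26
N̂ = 10393 / 26 ≈ 399.7 → 400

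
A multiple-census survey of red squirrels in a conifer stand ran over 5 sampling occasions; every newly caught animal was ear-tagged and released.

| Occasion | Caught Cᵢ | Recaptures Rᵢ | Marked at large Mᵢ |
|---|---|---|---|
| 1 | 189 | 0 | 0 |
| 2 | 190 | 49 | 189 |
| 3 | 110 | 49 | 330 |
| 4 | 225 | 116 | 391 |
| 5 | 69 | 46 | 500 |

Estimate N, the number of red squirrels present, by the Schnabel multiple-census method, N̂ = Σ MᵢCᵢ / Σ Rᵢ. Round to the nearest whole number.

Σ MᵢCᵢ = 0·189 + 189·190 + 330·110 + 391·225 + 500·69 = 0 + 35910 + 36300 + 87975 + 34500 = 194685
Σ Rᵢ = 0 + 49 + 49 + 116 + 46 = 260
N̂ = 194685 / 260 ≈ 748.8 → 749

N ≈ 749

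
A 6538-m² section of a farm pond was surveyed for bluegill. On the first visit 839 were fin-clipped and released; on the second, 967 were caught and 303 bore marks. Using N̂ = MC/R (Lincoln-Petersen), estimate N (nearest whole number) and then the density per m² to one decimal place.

density ≈ 0.4 bluegill per m²

N̂ = 839·967/303 = 811313/303 ≈ 2677.6 → 2678
Density = N̂ / area = 2678 / 6538 ≈ 0.41 → 0.4 per m²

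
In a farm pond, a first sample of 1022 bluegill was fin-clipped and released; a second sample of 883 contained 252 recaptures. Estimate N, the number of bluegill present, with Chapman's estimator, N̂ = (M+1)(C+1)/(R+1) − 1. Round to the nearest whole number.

N ≈ 3573

N̂ = (1022+1)(883+1)/(252+1) − 1 = 1023·884/253 − 1
= 904332/253 − 1 ≈ 3574.4 − 1 ≈ 3573.4 → 3573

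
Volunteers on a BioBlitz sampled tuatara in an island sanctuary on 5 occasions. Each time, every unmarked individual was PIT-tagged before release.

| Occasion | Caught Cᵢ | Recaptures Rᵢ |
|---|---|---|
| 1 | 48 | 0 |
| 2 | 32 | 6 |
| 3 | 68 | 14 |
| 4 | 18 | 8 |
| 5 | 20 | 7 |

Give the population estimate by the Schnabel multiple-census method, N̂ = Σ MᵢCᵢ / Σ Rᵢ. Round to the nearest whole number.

N ≈ 332

Marked at large before each occasion: Mᵢ = Σⱼ<ᵢ (Cⱼ − Rⱼ) → M1=0, M2=48, M3=74, M4=128, M5=138
Σ MᵢCᵢ = 0·48 + 48·32 + 74·68 + 128·18 + 138·20 = 0 + 1536 + 5032 + 2304 + 2760 = 11632
Σ Rᵢ = 0 + 6 + 14 + 8 + 7 = 35
N̂ = 11632 / 35 ≈ 332.3 → 332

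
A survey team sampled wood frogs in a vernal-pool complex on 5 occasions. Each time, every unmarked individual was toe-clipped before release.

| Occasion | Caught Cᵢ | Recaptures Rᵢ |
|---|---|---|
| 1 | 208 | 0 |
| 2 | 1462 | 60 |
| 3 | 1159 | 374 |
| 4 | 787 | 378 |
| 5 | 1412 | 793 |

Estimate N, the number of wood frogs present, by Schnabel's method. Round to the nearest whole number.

Marked at large before each occasion: Mᵢ = Σⱼ<ᵢ (Cⱼ − Rⱼ) → M1=0, M2=208, M3=1610, M4=2395, M5=2804
Σ MᵢCᵢ = 0·208 + 208·1462 + 1610·1159 + 2395·787 + 2804·1412 = 0 + 304096 + 1865990 + 1884865 + 3959248 = 8014199
Σ Rᵢ = 0 + 60 + 374 + 378 + 793 = 1605
N̂ = 8014199 / 1605 ≈ 4993.3 → 4993

N ≈ 4993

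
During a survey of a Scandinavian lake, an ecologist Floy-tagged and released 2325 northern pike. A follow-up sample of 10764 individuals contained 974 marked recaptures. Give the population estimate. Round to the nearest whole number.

N ≈ 25,694

N = (2325 × 10764) / 974 = 25026300 / 974 ≈ 25694.4 → 25694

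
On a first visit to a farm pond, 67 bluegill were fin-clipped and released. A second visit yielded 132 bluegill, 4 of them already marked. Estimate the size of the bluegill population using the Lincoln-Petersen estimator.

The marked fraction in the recapture sample should equal the marked fraction in the population: 4/132 = 67/N.
N = (67 × 132) / 4 = 8844 / 4 = 2211

N = 2211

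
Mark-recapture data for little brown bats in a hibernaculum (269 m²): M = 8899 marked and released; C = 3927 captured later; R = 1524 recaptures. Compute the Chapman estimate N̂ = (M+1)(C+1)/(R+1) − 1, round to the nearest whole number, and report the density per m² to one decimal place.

density ≈ 85.2 little brown bats per m²

N̂ = 8900·3928/1525 − 1 = 34959200/1525 − 1 ≈ 22923.1 → 22923
Density = N̂ / area = 22923 / 269 ≈ 85.22 → 85.2 per m²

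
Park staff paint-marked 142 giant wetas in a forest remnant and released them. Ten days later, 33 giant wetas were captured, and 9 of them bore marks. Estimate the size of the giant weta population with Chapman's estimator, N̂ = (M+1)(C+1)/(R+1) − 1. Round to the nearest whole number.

N ≈ 485

N̂ = (142+1)(33+1)/(9+1) − 1 = 143·34/10 − 1
= 4862/10 − 1 ≈ 486.2 − 1 ≈ 485.2 → 485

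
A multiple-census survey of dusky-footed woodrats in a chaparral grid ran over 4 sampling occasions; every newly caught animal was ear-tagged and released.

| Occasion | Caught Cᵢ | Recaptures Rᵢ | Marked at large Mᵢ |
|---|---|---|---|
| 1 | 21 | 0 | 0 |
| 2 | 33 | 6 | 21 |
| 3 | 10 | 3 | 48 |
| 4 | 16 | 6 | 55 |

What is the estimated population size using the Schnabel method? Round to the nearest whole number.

N ≈ 137

Σ MᵢCᵢ = 0·21 + 21·33 + 48·10 + 55·16 = 0 + 693 + 480 + 880 = 2053
Σ Rᵢ = 0 + 6 + 3 + 6 = 15
N̂ = 2053 / 15 ≈ 136.9 → 137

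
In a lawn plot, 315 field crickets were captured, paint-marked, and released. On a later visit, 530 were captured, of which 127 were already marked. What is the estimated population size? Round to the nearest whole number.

The marked fraction in the recapture sample should equal the marked fraction in the population: 127/530 = 315/N.
N = (315 × 530) / 127 = 166950 / 127 ≈ 1314.6 → 1315

N ≈ 1315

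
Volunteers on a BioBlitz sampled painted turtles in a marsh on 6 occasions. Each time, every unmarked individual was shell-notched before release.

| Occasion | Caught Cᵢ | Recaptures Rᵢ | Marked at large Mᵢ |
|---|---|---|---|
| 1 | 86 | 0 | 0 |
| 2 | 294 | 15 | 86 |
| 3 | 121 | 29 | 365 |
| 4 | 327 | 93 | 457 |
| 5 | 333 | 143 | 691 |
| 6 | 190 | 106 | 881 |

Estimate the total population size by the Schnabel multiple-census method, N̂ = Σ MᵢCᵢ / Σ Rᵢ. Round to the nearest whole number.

N ≈ 1597

Σ MᵢCᵢ = 0·86 + 86·294 + 365·121 + 457·327 + 691·333 + 881·190 = 0 + 25284 + 44165 + 149439 + 230103 + 167390 = 616381
Σ Rᵢ = 0 + 15 + 29 + 93 + 143 + 106 = 386
N̂ = 616381 / 386 ≈ 1596.8 → 1597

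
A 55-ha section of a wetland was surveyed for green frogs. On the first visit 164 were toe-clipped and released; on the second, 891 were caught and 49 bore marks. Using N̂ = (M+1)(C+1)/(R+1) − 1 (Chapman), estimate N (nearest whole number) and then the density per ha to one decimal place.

density ≈ 53.5 green frogs per ha

N̂ = 165·892/50 − 1 = 147180/50 − 1 ≈ 2942.6 → 2943
Density = N̂ / area = 2943 / 55 ≈ 53.51 → 53.5 per ha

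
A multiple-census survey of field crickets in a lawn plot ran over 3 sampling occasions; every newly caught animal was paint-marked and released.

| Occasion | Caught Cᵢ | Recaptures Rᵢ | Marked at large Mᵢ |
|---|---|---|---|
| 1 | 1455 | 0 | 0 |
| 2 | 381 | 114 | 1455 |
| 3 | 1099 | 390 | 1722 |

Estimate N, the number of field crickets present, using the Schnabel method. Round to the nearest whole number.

Σ MᵢCᵢ = 0·1455 + 1455·381 + 1722·1099 = 0 + 554355 + 1892478 = 2446833
Σ Rᵢ = 0 + 114 + 390 = 504
N̂ = 2446833 / 504 ≈ 4854.8 → 4855

N ≈ 4855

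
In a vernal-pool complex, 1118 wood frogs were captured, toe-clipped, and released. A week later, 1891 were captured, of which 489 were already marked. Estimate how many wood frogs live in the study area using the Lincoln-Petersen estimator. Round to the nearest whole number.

If marked individuals mix randomly, R/C ≈ M/N, giving N ≈ M·C/R.
N = (1118 × 1891) / 489 = 2114138 / 489 ≈ 4323.4 → 4323

N ≈ 4323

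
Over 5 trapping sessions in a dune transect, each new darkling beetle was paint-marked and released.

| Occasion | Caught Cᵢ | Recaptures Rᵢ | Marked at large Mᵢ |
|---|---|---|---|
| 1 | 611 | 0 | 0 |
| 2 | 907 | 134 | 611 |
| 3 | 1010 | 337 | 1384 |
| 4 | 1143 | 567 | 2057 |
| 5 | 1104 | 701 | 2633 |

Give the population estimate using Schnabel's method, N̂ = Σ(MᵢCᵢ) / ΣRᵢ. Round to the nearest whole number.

Σ MᵢCᵢ = 0·611 + 611·907 + 1384·1010 + 2057·1143 + 2633·1104 = 0 + 554177 + 1397840 + 2351151 + 2906832 = 7210000
Σ Rᵢ = 0 + 134 + 337 + 567 + 701 = 1739
N̂ = 7210000 / 1739 ≈ 4146.1 → 4146

N ≈ 4146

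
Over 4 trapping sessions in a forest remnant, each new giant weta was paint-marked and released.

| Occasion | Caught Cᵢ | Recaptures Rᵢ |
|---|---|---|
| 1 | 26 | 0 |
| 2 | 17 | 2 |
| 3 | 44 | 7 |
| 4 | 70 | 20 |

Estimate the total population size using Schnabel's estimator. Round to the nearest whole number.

N ≈ 266

Marked at large before each occasion: Mᵢ = Σⱼ<ᵢ (Cⱼ − Rⱼ) → M1=0, M2=26, M3=41, M4=78
Σ MᵢCᵢ = 0·26 + 26·17 + 41·44 + 78·70 = 0 + 442 + 1804 + 5460 = 7706
Σ Rᵢ = 0 + 2 + 7 + 20 = 29
N̂ = 7706 / 29 ≈ 265.7 → 266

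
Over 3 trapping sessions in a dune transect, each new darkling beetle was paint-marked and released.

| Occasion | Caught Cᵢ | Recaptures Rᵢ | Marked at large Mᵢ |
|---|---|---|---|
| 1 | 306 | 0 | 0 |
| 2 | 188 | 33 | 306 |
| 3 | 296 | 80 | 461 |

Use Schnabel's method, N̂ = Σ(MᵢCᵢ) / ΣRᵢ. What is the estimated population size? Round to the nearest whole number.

Σ MᵢCᵢ = 0·306 + 306·188 + 461·296 = 0 + 57528 + 136456 = 193984
Σ Rᵢ = 0 + 33 + 80 = 113
N̂ = 193984 / 113 ≈ 1716.7 → 1717

N ≈ 1717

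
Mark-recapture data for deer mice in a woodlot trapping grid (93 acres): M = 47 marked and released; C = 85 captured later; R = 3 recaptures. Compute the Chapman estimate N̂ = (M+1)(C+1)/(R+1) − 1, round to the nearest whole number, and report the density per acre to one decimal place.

density ≈ 11.1 deer mice per acre

N̂ = 48·86/4 − 1 = 4128/4 − 1 = 1031
Density = N̂ / area = 1031 / 93 ≈ 11.09 → 11.1 per acre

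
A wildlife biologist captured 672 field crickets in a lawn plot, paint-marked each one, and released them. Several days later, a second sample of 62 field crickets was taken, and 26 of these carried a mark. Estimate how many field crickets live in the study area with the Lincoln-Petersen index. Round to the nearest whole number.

N ≈ 1602

N = (672 × 62) / 26 = 41664 / 26 ≈ 1602.46 → 1602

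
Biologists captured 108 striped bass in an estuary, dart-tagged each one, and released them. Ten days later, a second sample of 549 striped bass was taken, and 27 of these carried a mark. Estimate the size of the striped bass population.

N = 2196

N = (108 × 549) / 27 = 59292 / 27 = 2196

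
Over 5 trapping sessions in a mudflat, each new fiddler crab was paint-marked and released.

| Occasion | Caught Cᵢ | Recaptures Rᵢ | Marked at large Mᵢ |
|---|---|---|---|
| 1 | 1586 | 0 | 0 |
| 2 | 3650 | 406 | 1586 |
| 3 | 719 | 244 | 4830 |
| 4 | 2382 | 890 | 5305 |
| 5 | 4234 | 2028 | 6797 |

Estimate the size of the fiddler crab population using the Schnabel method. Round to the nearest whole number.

Σ MᵢCᵢ = 0·1586 + 1586·3650 + 4830·719 + 5305·2382 + 6797·4234 = 0 + 5788900 + 3472770 + 12636510 + 28778498 = 50676678
Σ Rᵢ = 0 + 406 + 244 + 890 + 2028 = 3568
N̂ = 50676678 / 3568 ≈ 14203.1 → 14203

N ≈ 14,203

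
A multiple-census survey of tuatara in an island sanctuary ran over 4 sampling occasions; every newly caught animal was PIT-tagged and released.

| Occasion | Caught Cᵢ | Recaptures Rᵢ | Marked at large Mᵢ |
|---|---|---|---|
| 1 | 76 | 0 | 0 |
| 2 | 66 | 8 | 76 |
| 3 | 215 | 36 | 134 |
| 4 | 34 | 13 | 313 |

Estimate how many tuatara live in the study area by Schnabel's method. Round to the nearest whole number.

Σ MᵢCᵢ = 0·76 + 76·66 + 134·215 + 313·34 = 0 + 5016 + 28810 + 10642 = 44468
Σ Rᵢ = 0 + 8 + 36 + 13 = 57
N̂ = 44468 / 57 ≈ 780.1 → 780

N ≈ 780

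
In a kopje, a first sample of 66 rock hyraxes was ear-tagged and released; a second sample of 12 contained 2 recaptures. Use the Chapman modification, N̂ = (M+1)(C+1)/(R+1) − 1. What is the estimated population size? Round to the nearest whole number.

N ≈ 289

N̂ = (66+1)(12+1)/(2+1) − 1 = 67·13/3 − 1
= 871/3 − 1 ≈ 290.3 − 1 ≈ 289.3 → 289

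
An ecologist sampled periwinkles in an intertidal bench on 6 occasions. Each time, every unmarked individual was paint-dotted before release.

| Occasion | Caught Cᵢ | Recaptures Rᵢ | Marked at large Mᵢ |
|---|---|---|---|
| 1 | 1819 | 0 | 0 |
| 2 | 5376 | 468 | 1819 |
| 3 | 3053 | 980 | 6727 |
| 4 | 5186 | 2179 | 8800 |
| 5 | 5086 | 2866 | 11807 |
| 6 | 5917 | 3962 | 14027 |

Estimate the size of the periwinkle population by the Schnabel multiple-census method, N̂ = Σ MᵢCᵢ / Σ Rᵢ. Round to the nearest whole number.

Σ MᵢCᵢ = 0·1819 + 1819·5376 + 6727·3053 + 8800·5186 + 11807·5086 + 14027·5917 = 0 + 9778944 + 20537531 + 45636800 + 60050402 + 82997759 = 219001436
Σ Rᵢ = 0 + 468 + 980 + 2179 + 2866 + 3962 = 10455
N̂ = 219001436 / 10455 ≈ 20947.1 → 20947

N ≈ 20,947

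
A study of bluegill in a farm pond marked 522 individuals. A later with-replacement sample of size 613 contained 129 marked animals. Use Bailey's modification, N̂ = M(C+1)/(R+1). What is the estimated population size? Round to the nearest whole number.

N̂ = 522·(613+1)/(129+1) = 522·614/130 = 320508/130 ≈ 2465.4 → 2465

N ≈ 2465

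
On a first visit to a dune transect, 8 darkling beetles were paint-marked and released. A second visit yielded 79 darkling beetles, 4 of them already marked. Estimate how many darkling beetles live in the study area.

N = (8 × 79) / 4 = 632 / 4 = 158

N = 158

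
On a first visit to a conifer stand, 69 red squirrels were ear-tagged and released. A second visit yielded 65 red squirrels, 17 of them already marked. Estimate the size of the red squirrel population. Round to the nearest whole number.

N ≈ 264

Lincoln-Petersen assumes M/N = R/C, so N = M·C / R.
N = (69 × 65) / 17 = 4485 / 17 ≈ 263.8 → 264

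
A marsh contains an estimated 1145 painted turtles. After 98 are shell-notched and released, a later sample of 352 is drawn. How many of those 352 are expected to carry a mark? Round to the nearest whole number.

Expected recaptures E[R] = M·C / N.
E[R] = 98 × 352 / 1145 = 34496 / 1145 ≈ 30.1 → 30

expected recaptures ≈ 30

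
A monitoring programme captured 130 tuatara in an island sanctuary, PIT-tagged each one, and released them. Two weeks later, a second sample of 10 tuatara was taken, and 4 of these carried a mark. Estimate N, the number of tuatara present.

N = 325

The marked fraction in the recapture sample should equal the marked fraction in the population: 4/10 = 130/N.
N = (130 × 10) / 4 = 1300 / 4 = 325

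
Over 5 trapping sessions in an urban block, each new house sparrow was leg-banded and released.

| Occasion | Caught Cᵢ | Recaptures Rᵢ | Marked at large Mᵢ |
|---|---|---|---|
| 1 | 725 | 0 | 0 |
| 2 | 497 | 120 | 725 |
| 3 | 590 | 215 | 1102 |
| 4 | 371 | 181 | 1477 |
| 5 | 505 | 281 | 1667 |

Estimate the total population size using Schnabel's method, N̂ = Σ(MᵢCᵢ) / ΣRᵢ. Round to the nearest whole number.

Σ MᵢCᵢ = 0·725 + 725·497 + 1102·590 + 1477·371 + 1667·505 = 0 + 360325 + 650180 + 547967 + 841835 = 2400307
Σ Rᵢ = 0 + 120 + 215 + 181 + 281 = 797
N̂ = 2400307 / 797 ≈ 3011.7 → 3012

N ≈ 3012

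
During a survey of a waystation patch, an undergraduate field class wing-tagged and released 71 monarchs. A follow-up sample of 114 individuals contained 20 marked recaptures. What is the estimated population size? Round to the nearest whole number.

N ≈ 405

The marked fraction in the recapture sample should equal the marked fraction in the population: 20/114 = 71/N.
N = (71 × 114) / 20 = 8094 / 20 ≈ 404.7 → 405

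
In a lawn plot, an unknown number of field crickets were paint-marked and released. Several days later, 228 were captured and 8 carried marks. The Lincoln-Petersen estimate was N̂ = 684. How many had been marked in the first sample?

M = 24

From N = M·C/R: M = N·R / C = 684·8 / 228 = 5472 / 228 = 24.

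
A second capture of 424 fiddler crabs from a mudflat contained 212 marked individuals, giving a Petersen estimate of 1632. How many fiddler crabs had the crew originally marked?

From N = M·C/R: M = N·R / C = 1632·212 / 424 = 345984 / 424 = 816.

M = 816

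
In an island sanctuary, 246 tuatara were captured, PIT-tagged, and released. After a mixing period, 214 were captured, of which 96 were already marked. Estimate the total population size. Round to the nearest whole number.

N ≈ 548

Lincoln-Petersen assumes M/N = R/C, so N = M·C / R.
N = (246 × 214) / 96 = 52644 / 96 ≈ 548.4 → 548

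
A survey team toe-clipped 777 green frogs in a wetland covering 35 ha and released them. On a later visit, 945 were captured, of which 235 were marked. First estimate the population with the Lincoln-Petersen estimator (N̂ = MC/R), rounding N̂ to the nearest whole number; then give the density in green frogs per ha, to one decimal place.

N̂ = 777·945/235 = 734265/235 ≈ 3124.5 → 3125
Density = N̂ / area = 3125 / 35 ≈ 89.29 → 89.3 per ha

density ≈ 89.3 green frogs per ha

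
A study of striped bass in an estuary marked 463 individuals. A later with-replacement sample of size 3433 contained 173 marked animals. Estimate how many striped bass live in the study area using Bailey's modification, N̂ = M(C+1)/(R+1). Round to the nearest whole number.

N ≈ 9138

N̂ = 463·(3433+1)/(173+1) = 463·3434/174 = 1589942/174 ≈ 9137.6 → 9138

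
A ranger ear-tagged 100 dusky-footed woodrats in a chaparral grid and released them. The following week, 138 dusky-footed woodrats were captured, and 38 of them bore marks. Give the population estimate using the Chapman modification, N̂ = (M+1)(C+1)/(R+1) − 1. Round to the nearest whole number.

N ≈ 359

N̂ = (100+1)(138+1)/(38+1) − 1 = 101·139/39 − 1
= 14039/39 − 1 ≈ 360.0 − 1 ≈ 359.0 → 359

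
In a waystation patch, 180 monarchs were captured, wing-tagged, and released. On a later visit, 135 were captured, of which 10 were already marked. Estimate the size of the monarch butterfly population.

If marked individuals mix randomly, R/C ≈ M/N, giving N ≈ M·C/R.
N = (180 × 135) / 10 = 24300 / 10 = 2430

N = 2430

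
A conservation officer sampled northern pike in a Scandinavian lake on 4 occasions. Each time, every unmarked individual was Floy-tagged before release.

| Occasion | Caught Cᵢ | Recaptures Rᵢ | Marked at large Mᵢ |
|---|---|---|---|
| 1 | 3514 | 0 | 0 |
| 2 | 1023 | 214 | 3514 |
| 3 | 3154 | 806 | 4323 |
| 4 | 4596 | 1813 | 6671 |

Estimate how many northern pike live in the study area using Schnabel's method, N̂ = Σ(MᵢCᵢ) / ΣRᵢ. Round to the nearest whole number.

Σ MᵢCᵢ = 0·3514 + 3514·1023 + 4323·3154 + 6671·4596 = 0 + 3594822 + 13634742 + 30659916 = 47889480
Σ Rᵢ = 0 + 214 + 806 + 1813 = 2833
N̂ = 47889480 / 2833 ≈ 16904.2 → 16904

N ≈ 16,904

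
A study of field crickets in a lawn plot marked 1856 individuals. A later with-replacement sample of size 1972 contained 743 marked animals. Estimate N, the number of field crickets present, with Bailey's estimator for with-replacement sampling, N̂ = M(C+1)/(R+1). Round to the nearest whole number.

N̂ = 1856·(1972+1)/(743+1) = 1856·1973/744 = 3661888/744 ≈ 4921.9 → 4922

N ≈ 4922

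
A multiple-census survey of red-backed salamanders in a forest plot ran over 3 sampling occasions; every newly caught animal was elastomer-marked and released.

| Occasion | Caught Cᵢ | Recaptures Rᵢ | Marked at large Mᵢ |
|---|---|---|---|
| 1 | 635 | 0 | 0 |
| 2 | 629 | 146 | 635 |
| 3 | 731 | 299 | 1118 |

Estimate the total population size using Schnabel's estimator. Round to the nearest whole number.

Σ MᵢCᵢ = 0·635 + 635·629 + 1118·731 = 0 + 399415 + 817258 = 1216673
Σ Rᵢ = 0 + 146 + 299 = 445
N̂ = 1216673 / 445 ≈ 2734.1 → 2734

N ≈ 2734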